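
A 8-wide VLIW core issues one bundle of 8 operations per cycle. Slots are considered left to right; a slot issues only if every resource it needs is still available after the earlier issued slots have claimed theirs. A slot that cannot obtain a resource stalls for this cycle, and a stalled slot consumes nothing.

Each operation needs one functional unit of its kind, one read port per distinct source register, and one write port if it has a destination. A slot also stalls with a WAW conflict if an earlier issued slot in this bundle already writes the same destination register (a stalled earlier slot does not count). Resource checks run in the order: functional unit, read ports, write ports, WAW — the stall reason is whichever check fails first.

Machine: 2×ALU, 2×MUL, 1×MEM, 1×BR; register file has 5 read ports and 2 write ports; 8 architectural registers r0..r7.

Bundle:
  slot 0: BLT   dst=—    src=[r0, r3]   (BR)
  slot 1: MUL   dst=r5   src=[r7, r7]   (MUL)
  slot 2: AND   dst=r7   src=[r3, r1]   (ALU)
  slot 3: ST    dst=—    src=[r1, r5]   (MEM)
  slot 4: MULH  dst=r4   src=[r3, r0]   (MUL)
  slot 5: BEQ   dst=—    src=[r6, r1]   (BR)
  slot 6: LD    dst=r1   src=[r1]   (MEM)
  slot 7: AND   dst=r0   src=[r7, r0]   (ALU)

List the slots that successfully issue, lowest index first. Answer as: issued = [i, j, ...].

issued = [0, 1, 2]

  0. BR ⇒ go  {2A/2Mu/1Ld/0B | 3r 2w}
  1. MUL→r5 ⇒ go  {2A/1Mu/1Ld/0B | 2r 1w}
  2. ALU→r7 ⇒ go  {1A/1Mu/1Ld/0B | 0r 0w}
  3. MEM ⇒ no(RD_PORT)  {1A/1Mu/1Ld/0B | 0r 0w}
  4. MUL→r4 ⇒ no(RD_PORT)  {1A/1Mu/1Ld/0B | 0r 0w}
  5. BR ⇒ no(FU)  {1A/1Mu/1Ld/0B | 0r 0w}
  6. MEM→r1 ⇒ no(RD_PORT)  {1A/1Mu/1Ld/0B | 0r 0w}
  7. ALU→r0 ⇒ no(RD_PORT)  {1A/1Mu/1Ld/0B | 0r 0w}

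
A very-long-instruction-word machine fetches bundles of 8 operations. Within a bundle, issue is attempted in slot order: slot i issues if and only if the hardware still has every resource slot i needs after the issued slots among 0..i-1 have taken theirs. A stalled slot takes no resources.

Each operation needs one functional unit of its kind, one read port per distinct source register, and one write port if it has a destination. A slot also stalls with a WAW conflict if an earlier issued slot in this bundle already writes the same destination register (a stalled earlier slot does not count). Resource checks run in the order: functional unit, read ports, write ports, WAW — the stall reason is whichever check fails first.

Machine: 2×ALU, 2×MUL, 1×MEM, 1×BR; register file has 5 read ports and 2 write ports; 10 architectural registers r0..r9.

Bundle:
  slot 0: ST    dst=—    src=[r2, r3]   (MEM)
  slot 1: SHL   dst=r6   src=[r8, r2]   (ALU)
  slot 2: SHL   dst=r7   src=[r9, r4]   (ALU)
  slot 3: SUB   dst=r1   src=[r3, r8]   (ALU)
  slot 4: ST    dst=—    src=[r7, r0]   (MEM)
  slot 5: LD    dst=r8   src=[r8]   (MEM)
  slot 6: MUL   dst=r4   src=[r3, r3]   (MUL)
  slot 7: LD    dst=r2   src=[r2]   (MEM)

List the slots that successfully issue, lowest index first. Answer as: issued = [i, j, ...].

slot 0 (MEM): ISSUE — free A2,Mu2,Ld0,B1 rp3 wp2
slot 1 (ALU): ISSUE — free A1,Mu2,Ld0,B1 rp1 wp1
slot 2 (ALU): stall RD_PORT — free A1,Mu2,Ld0,B1 rp1 wp1
slot 3 (ALU): stall RD_PORT — free A1,Mu2,Ld0,B1 rp1 wp1
slot 4 (MEM): stall FU — free A1,Mu2,Ld0,B1 rp1 wp1
slot 5 (MEM): stall FU — free A1,Mu2,Ld0,B1 rp1 wp1
slot 6 (MUL): ISSUE — free A1,Mu1,Ld0,B1 rp0 wp0
slot 7 (MEM): stall FU — free A1,Mu1,Ld0,B1 rp0 wp0

issued = [0, 1, 6]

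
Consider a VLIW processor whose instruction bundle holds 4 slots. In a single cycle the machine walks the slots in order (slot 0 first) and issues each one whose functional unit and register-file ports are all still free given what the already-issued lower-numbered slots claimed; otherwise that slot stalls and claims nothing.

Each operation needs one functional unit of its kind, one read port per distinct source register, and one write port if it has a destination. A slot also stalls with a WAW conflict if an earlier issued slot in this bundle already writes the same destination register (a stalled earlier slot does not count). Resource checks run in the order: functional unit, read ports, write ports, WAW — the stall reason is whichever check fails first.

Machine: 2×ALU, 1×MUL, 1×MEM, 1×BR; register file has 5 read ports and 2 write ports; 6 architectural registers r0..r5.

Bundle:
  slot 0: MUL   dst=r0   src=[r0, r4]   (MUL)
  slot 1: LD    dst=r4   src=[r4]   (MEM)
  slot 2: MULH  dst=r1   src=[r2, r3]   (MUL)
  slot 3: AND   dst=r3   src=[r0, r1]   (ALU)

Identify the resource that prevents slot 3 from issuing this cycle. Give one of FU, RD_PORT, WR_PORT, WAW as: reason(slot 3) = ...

reason(slot 3) = WR_PORT

  0. MUL→r0 ⇒ go  {2A/0Mu/1Ld/1B | 3r 1w}
  1. MEM→r4 ⇒ go  {2A/0Mu/0Ld/1B | 2r 0w}
  2. MUL→r1 ⇒ no(FU)  {2A/0Mu/0Ld/1B | 2r 0w}
  3. ALU→r3 ⇒ no(WR_PORT)  {2A/0Mu/0Ld/1B | 2r 0w}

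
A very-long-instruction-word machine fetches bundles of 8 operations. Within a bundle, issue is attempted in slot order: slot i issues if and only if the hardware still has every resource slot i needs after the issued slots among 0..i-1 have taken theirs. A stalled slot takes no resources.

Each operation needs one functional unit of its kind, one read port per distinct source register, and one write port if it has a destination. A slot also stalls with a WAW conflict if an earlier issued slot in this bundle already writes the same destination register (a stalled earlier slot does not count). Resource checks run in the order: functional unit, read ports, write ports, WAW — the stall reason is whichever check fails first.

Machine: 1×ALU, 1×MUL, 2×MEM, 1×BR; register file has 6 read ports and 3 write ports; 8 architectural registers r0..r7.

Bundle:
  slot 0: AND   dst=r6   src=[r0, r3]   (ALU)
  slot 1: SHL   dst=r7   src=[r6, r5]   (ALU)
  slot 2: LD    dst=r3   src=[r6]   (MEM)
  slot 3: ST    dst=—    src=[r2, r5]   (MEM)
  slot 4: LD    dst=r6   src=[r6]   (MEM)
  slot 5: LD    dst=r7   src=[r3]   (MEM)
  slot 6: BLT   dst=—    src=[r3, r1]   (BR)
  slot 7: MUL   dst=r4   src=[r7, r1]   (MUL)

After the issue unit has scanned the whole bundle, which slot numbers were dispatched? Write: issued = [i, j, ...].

  0. ALU→r6 ⇒ go  {0A/1Mu/2Ld/1B | 4r 2w}
  1. ALU→r7 ⇒ no(FU)  {0A/1Mu/2Ld/1B | 4r 2w}
  2. MEM→r3 ⇒ go  {0A/1Mu/1Ld/1B | 3r 1w}
  3. MEM ⇒ go  {0A/1Mu/0Ld/1B | 1r 1w}
  4. MEM→r6 ⇒ no(FU)  {0A/1Mu/0Ld/1B | 1r 1w}
  5. MEM→r7 ⇒ no(FU)  {0A/1Mu/0Ld/1B | 1r 1w}
  6. BR ⇒ no(RD_PORT)  {0A/1Mu/0Ld/1B | 1r 1w}
  7. MUL→r4 ⇒ no(RD_PORT)  {0A/1Mu/0Ld/1B | 1r 1w}

issued = [0, 2, 3]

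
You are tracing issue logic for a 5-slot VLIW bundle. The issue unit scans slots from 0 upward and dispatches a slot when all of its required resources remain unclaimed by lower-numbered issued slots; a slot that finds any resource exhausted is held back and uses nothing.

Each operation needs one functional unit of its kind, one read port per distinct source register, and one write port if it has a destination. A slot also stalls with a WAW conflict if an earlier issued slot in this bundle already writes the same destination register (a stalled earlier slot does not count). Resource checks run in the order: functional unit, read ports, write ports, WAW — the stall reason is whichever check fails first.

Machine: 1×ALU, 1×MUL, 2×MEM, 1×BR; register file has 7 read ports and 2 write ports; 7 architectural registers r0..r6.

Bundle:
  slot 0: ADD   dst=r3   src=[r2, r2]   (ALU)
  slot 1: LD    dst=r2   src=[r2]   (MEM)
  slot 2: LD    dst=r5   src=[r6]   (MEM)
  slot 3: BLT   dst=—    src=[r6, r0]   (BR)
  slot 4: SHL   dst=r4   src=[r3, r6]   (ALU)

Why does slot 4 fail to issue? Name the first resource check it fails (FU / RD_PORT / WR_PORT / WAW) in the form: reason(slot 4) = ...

(0) want 1×ALU +1rd +1wr — yes → AL0|MU1|ME2|BR1|rd6|wr1
(1) want 1×MEM +1rd +1wr — yes → AL0|MU1|ME1|BR1|rd5|wr0
(2) want 1×MEM +1rd +1wr — WR_PORT → AL0|MU1|ME1|BR1|rd5|wr0
(3) want 1×BR +2rd +0wr — yes → AL0|MU1|ME1|BR0|rd3|wr0
(4) want 1×ALU +2rd +1wr — FU → AL0|MU1|ME1|BR0|rd3|wr0

reason(slot 4) = FU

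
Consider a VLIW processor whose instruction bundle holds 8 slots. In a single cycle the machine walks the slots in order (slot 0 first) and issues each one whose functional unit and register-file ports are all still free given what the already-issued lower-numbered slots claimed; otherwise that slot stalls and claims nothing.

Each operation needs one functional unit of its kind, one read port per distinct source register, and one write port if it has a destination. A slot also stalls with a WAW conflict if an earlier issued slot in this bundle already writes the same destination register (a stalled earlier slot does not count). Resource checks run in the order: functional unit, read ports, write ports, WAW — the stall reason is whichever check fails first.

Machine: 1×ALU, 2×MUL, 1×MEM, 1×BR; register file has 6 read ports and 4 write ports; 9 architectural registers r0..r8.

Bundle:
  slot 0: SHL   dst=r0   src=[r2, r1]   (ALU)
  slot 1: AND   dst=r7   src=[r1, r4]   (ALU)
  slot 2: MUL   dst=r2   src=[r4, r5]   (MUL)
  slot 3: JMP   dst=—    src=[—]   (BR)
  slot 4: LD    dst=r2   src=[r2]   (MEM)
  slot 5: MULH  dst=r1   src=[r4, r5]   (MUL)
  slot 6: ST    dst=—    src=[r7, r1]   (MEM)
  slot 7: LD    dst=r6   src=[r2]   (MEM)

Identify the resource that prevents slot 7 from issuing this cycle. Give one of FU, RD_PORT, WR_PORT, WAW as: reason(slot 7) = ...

  0. ALU→r0 ⇒ go  {0A/2Mu/1Ld/1B | 4r 3w}
  1. ALU→r7 ⇒ no(FU)  {0A/2Mu/1Ld/1B | 4r 3w}
  2. MUL→r2 ⇒ go  {0A/1Mu/1Ld/1B | 2r 2w}
  3. BR ⇒ go  {0A/1Mu/1Ld/0B | 2r 2w}
  4. MEM→r2 ⇒ no(WAW)  {0A/1Mu/1Ld/0B | 2r 2w}
  5. MUL→r1 ⇒ go  {0A/0Mu/1Ld/0B | 0r 1w}
  6. MEM ⇒ no(RD_PORT)  {0A/0Mu/1Ld/0B | 0r 1w}
  7. MEM→r6 ⇒ no(RD_PORT)  {0A/0Mu/1Ld/0B | 0r 1w}

reason(slot 7) = RD_PORT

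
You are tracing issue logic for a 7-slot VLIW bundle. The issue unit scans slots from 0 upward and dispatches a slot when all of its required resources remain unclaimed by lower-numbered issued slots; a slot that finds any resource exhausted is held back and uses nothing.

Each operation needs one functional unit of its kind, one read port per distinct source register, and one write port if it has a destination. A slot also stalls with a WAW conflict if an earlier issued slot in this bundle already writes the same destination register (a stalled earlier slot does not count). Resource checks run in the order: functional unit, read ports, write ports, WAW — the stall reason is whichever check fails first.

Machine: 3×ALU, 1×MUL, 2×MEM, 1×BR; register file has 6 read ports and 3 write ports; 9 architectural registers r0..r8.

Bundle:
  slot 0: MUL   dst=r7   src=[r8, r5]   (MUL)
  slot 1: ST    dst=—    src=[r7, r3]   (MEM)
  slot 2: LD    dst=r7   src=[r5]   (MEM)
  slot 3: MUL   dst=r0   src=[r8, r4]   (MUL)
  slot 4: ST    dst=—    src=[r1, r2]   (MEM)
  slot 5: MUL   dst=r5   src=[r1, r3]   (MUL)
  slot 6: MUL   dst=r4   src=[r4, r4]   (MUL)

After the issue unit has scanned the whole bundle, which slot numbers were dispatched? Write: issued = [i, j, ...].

issued = [0, 1, 4]

[0] MUL needs rd=2 wr=1: ok; after: ALU=3 MUL=0 MEM=2 BR=1, R=4, W=2
[1] MEM needs rd=2 wr=0: ok; after: ALU=3 MUL=0 MEM=1 BR=1, R=2, W=2
[2] MEM needs rd=1 wr=1: WAW; after: ALU=3 MUL=0 MEM=1 BR=1, R=2, W=2
[3] MUL needs rd=2 wr=1: FU; after: ALU=3 MUL=0 MEM=1 BR=1, R=2, W=2
[4] MEM needs rd=2 wr=0: ok; after: ALU=3 MUL=0 MEM=0 BR=1, R=0, W=2
[5] MUL needs rd=2 wr=1: FU; after: ALU=3 MUL=0 MEM=0 BR=1, R=0, W=2
[6] MUL needs rd=1 wr=1: FU; after: ALU=3 MUL=0 MEM=0 BR=1, R=0, W=2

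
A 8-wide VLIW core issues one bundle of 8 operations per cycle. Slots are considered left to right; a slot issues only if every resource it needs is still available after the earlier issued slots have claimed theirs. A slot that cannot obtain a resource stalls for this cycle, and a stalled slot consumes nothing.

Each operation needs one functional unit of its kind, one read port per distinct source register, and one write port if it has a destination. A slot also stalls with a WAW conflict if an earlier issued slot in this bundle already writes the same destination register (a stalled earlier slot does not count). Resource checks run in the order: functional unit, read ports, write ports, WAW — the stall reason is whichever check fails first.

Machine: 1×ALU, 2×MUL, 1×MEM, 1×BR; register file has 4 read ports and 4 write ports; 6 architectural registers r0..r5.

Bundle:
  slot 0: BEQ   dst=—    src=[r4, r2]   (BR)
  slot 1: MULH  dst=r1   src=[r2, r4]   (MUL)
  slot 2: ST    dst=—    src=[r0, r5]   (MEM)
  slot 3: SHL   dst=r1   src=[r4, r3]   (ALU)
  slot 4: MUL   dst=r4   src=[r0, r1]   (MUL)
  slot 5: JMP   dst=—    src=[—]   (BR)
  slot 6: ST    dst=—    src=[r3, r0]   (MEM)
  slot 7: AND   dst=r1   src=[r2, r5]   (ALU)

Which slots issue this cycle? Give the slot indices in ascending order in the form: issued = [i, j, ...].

issued = [0, 1]

(0) want 1×BR +2rd +0wr — yes → AL1|MU2|ME1|BR0|rd2|wr4
(1) want 1×MUL +2rd +1wr — yes → AL1|MU1|ME1|BR0|rd0|wr3
(2) want 1×MEM +2rd +0wr — RD_PORT → AL1|MU1|ME1|BR0|rd0|wr3
(3) want 1×ALU +2rd +1wr — RD_PORT → AL1|MU1|ME1|BR0|rd0|wr3
(4) want 1×MUL +2rd +1wr — RD_PORT → AL1|MU1|ME1|BR0|rd0|wr3
(5) want 1×BR +0rd +0wr — FU → AL1|MU1|ME1|BR0|rd0|wr3
(6) want 1×MEM +2rd +0wr — RD_PORT → AL1|MU1|ME1|BR0|rd0|wr3
(7) want 1×ALU +2rd +1wr — RD_PORT → AL1|MU1|ME1|BR0|rd0|wr3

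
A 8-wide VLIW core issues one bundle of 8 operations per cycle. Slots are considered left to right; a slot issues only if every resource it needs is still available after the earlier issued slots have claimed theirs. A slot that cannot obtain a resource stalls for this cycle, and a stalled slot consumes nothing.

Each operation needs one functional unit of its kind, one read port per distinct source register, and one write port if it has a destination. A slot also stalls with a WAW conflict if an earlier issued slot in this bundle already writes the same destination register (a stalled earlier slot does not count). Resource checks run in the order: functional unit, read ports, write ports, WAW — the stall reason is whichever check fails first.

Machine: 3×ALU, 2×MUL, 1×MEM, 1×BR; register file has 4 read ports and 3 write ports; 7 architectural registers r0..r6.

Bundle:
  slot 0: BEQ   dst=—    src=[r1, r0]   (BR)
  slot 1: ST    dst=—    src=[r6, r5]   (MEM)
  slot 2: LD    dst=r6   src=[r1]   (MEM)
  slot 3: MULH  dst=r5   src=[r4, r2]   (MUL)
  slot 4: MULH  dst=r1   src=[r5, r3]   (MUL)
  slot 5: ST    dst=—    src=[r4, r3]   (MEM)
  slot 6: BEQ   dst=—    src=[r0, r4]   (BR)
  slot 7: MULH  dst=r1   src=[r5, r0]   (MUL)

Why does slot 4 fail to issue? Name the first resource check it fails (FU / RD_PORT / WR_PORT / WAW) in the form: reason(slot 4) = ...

slot 0 (BR): ISSUE — free A3,Mu2,Ld1,B0 rp2 wp3
slot 1 (MEM): ISSUE — free A3,Mu2,Ld0,B0 rp0 wp3
slot 2 (MEM): stall FU — free A3,Mu2,Ld0,B0 rp0 wp3
slot 3 (MUL): stall RD_PORT — free A3,Mu2,Ld0,B0 rp0 wp3
slot 4 (MUL): stall RD_PORT — free A3,Mu2,Ld0,B0 rp0 wp3
slot 5 (MEM): stall FU — free A3,Mu2,Ld0,B0 rp0 wp3
slot 6 (BR): stall FU — free A3,Mu2,Ld0,B0 rp0 wp3
slot 7 (MUL): stall RD_PORT — free A3,Mu2,Ld0,B0 rp0 wp3

reason(slot 4) = RD_PORT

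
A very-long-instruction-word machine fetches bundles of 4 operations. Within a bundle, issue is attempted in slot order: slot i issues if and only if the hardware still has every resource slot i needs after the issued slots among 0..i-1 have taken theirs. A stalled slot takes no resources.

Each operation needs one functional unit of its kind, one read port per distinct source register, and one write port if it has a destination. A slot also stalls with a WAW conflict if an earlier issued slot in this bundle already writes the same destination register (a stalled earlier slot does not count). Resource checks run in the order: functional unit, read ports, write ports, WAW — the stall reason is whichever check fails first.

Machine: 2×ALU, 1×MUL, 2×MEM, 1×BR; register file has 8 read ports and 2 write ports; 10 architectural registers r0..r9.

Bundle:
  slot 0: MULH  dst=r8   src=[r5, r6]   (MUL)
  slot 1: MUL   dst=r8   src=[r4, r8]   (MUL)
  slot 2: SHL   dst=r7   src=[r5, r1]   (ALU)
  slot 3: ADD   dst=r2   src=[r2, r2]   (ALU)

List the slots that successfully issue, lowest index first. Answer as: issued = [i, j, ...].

[0] MUL needs rd=2 wr=1: ok; after: ALU=2 MUL=0 MEM=2 BR=1, R=6, W=1
[1] MUL needs rd=2 wr=1: FU; after: ALU=2 MUL=0 MEM=2 BR=1, R=6, W=1
[2] ALU needs rd=2 wr=1: ok; after: ALU=1 MUL=0 MEM=2 BR=1, R=4, W=0
[3] ALU needs rd=1 wr=1: WR_PORT; after: ALU=1 MUL=0 MEM=2 BR=1, R=4, W=0

issued = [0, 2]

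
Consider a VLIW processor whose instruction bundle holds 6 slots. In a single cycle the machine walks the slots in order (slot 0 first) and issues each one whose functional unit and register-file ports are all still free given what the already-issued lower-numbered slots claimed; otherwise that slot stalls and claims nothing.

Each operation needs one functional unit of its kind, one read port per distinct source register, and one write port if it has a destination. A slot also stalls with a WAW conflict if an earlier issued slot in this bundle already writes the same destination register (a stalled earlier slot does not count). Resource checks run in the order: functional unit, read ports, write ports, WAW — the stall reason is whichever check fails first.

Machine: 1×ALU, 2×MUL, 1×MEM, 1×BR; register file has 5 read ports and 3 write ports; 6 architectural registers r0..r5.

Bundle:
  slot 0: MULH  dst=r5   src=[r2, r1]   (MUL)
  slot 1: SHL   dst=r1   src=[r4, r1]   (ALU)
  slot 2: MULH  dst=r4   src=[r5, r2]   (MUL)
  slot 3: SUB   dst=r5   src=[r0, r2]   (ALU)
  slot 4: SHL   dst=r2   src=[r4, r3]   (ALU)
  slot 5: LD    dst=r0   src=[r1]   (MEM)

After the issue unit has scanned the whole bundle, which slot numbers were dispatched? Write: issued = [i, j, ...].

[0] MUL needs rd=2 wr=1: ok; after: ALU=1 MUL=1 MEM=1 BR=1, R=3, W=2
[1] ALU needs rd=2 wr=1: ok; after: ALU=0 MUL=1 MEM=1 BR=1, R=1, W=1
[2] MUL needs rd=2 wr=1: RD_PORT; after: ALU=0 MUL=1 MEM=1 BR=1, R=1, W=1
[3] ALU needs rd=2 wr=1: FU; after: ALU=0 MUL=1 MEM=1 BR=1, R=1, W=1
[4] ALU needs rd=2 wr=1: FU; after: ALU=0 MUL=1 MEM=1 BR=1, R=1, W=1
[5] MEM needs rd=1 wr=1: ok; after: ALU=0 MUL=1 MEM=0 BR=1, R=0, W=0

issued = [0, 1, 5]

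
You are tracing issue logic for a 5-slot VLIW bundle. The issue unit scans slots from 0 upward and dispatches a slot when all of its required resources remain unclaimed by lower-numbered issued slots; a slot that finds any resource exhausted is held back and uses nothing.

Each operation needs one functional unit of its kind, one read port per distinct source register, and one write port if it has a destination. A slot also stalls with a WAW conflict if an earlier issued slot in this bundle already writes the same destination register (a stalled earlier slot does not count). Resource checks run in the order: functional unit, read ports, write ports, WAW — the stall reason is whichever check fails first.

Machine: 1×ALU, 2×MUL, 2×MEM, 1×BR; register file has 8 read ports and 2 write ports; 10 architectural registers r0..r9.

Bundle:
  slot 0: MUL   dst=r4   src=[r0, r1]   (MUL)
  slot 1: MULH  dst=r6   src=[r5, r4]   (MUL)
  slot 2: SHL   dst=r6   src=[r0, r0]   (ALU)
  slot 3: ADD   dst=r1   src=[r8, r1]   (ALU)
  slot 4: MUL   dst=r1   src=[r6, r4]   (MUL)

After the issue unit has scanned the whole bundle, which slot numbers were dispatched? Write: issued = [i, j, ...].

slot 0 (MUL): ISSUE — free A1,Mu1,Ld2,B1 rp6 wp1
slot 1 (MUL): ISSUE — free A1,Mu0,Ld2,B1 rp4 wp0
slot 2 (ALU): stall WR_PORT — free A1,Mu0,Ld2,B1 rp4 wp0
slot 3 (ALU): stall WR_PORT — free A1,Mu0,Ld2,B1 rp4 wp0
slot 4 (MUL): stall FU — free A1,Mu0,Ld2,B1 rp4 wp0

issued = [0, 1]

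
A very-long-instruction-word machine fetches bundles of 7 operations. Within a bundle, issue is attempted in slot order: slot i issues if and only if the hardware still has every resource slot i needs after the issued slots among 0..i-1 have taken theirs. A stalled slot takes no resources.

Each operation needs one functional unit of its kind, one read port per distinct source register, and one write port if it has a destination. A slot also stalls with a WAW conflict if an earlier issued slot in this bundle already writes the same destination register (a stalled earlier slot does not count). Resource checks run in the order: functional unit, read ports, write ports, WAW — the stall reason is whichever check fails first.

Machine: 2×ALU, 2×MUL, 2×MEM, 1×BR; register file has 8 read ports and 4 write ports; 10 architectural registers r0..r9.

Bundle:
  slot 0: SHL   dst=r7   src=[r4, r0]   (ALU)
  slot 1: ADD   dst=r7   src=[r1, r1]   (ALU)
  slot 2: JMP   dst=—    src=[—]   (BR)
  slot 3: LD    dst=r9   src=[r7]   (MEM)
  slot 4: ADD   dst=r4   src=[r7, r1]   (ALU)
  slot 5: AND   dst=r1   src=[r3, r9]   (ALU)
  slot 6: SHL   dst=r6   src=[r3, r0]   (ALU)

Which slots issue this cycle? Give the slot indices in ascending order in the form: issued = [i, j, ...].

issued = [0, 2, 3, 4]

#0 ALU src=r4,r0 dispatched  <A:1 Mu:2 Ld:2 B:1 rd:6 wr:3>
#1 ALU src=r1,r1 held:WAW  <A:1 Mu:2 Ld:2 B:1 rd:6 wr:3>
#2 BR src=- dispatched  <A:1 Mu:2 Ld:2 B:0 rd:6 wr:3>
#3 MEM src=r7 dispatched  <A:1 Mu:2 Ld:1 B:0 rd:5 wr:2>
#4 ALU src=r7,r1 dispatched  <A:0 Mu:2 Ld:1 B:0 rd:3 wr:1>
#5 ALU src=r3,r9 held:FU  <A:0 Mu:2 Ld:1 B:0 rd:3 wr:1>
#6 ALU src=r3,r0 held:FU  <A:0 Mu:2 Ld:1 B:0 rd:3 wr:1>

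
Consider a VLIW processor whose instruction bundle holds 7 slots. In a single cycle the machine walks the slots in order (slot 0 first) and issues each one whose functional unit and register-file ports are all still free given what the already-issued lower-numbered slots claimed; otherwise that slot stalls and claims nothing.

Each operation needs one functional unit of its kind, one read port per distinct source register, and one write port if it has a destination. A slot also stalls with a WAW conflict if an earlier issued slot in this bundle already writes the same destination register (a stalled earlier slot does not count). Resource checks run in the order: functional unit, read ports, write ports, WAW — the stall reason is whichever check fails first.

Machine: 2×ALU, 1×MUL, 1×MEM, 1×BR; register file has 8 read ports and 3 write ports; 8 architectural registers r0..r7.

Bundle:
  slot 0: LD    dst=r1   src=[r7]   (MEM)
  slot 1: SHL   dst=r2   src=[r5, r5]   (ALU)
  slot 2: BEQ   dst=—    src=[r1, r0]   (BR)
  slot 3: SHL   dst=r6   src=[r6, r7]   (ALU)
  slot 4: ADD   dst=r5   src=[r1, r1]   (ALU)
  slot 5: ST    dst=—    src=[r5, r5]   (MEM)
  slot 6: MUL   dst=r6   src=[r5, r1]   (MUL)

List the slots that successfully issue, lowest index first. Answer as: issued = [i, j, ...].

slot 0 (MEM): ISSUE — free A2,Mu1,Ld0,B1 rp7 wp2
slot 1 (ALU): ISSUE — free A1,Mu1,Ld0,B1 rp6 wp1
slot 2 (BR): ISSUE — free A1,Mu1,Ld0,B0 rp4 wp1
slot 3 (ALU): ISSUE — free A0,Mu1,Ld0,B0 rp2 wp0
slot 4 (ALU): stall FU — free A0,Mu1,Ld0,B0 rp2 wp0
slot 5 (MEM): stall FU — free A0,Mu1,Ld0,B0 rp2 wp0
slot 6 (MUL): stall WR_PORT — free A0,Mu1,Ld0,B0 rp2 wp0

issued = [0, 1, 2, 3]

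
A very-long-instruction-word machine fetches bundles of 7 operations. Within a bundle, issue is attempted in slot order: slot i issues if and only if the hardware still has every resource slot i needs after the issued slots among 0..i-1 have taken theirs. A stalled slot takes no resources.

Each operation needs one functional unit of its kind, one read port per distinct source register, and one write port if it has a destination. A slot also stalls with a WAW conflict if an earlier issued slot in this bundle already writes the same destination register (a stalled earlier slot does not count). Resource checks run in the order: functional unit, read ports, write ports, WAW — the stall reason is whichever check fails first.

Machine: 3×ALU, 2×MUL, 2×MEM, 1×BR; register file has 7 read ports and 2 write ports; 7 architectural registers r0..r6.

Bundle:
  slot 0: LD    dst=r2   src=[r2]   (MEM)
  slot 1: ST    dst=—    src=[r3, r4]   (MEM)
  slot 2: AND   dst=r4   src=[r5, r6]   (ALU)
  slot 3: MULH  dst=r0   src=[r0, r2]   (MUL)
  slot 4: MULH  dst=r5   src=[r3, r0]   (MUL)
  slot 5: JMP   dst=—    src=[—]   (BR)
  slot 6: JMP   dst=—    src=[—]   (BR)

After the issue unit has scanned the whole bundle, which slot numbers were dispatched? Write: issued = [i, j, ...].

[0] MEM needs rd=1 wr=1: ok; after: ALU=3 MUL=2 MEM=1 BR=1, R=6, W=1
[1] MEM needs rd=2 wr=0: ok; after: ALU=3 MUL=2 MEM=0 BR=1, R=4, W=1
[2] ALU needs rd=2 wr=1: ok; after: ALU=2 MUL=2 MEM=0 BR=1, R=2, W=0
[3] MUL needs rd=2 wr=1: WR_PORT; after: ALU=2 MUL=2 MEM=0 BR=1, R=2, W=0
[4] MUL needs rd=2 wr=1: WR_PORT; after: ALU=2 MUL=2 MEM=0 BR=1, R=2, W=0
[5] BR needs rd=0 wr=0: ok; after: ALU=2 MUL=2 MEM=0 BR=0, R=2, W=0
[6] BR needs rd=0 wr=0: FU; after: ALU=2 MUL=2 MEM=0 BR=0, R=2, W=0

issued = [0, 1, 2, 5]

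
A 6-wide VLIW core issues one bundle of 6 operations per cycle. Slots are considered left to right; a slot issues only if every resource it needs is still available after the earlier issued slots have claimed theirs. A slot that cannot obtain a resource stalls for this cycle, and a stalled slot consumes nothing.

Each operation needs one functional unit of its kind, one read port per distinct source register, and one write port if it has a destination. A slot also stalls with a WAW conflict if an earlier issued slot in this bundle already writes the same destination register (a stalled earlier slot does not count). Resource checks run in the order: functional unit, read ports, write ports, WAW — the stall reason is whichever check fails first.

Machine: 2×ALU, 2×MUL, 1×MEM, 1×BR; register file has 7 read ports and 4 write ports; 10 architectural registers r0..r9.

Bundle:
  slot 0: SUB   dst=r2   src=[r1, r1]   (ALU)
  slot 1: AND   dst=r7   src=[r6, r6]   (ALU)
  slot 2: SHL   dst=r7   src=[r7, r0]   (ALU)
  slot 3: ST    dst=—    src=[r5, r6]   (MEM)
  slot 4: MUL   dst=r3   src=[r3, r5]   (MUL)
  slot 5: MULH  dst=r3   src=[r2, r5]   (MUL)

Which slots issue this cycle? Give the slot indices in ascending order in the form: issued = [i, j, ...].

issued = [0, 1, 3, 4]

[0] ALU needs rd=1 wr=1: ok; after: ALU=1 MUL=2 MEM=1 BR=1, R=6, W=3
[1] ALU needs rd=1 wr=1: ok; after: ALU=0 MUL=2 MEM=1 BR=1, R=5, W=2
[2] ALU needs rd=2 wr=1: FU; after: ALU=0 MUL=2 MEM=1 BR=1, R=5, W=2
[3] MEM needs rd=2 wr=0: ok; after: ALU=0 MUL=2 MEM=0 BR=1, R=3, W=2
[4] MUL needs rd=2 wr=1: ok; after: ALU=0 MUL=1 MEM=0 BR=1, R=1, W=1
[5] MUL needs rd=2 wr=1: RD_PORT; after: ALU=0 MUL=1 MEM=0 BR=1, R=1, W=1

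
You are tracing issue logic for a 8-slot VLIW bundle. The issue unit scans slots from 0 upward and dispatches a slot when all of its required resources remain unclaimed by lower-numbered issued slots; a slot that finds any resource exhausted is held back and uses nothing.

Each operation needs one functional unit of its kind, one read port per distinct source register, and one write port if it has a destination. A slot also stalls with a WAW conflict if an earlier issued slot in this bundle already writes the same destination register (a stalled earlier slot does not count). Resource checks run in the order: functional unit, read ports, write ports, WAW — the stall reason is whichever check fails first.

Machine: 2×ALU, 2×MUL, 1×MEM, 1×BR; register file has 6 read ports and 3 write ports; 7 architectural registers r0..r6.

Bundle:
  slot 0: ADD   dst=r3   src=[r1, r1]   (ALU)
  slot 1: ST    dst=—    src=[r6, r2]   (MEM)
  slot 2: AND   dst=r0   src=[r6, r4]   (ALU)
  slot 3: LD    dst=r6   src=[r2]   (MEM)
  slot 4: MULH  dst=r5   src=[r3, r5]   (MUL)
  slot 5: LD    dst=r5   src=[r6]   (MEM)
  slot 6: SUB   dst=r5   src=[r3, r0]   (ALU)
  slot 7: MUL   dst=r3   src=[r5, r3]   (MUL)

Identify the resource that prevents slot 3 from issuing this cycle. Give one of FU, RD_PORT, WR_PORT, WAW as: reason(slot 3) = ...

slot 0 (ALU): ISSUE — free A1,Mu2,Ld1,B1 rp5 wp2
slot 1 (MEM): ISSUE — free A1,Mu2,Ld0,B1 rp3 wp2
slot 2 (ALU): ISSUE — free A0,Mu2,Ld0,B1 rp1 wp1
slot 3 (MEM): stall FU — free A0,Mu2,Ld0,B1 rp1 wp1
slot 4 (MUL): stall RD_PORT — free A0,Mu2,Ld0,B1 rp1 wp1
slot 5 (MEM): stall FU — free A0,Mu2,Ld0,B1 rp1 wp1
slot 6 (ALU): stall FU — free A0,Mu2,Ld0,B1 rp1 wp1
slot 7 (MUL): stall RD_PORT — free A0,Mu2,Ld0,B1 rp1 wp1

reason(slot 3) = FU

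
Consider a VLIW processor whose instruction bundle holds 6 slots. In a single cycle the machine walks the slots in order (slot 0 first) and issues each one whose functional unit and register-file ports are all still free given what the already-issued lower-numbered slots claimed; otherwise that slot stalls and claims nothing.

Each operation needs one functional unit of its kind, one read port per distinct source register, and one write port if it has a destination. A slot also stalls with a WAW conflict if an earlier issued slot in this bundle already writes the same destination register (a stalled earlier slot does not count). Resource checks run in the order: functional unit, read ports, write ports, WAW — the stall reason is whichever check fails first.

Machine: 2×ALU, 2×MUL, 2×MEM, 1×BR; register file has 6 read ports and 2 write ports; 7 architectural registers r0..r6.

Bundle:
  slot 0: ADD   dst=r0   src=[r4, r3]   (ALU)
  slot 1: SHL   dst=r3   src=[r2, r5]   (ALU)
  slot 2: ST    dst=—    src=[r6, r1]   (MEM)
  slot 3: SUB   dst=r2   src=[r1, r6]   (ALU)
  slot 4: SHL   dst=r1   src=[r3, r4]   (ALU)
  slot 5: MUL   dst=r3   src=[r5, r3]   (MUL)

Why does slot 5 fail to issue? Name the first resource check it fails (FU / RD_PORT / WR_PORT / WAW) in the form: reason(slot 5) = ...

reason(slot 5) = RD_PORT

  0. ALU→r0 ⇒ go  {1A/2Mu/2Ld/1B | 4r 1w}
  1. ALU→r3 ⇒ go  {0A/2Mu/2Ld/1B | 2r 0w}
  2. MEM ⇒ go  {0A/2Mu/1Ld/1B | 0r 0w}
  3. ALU→r2 ⇒ no(FU)  {0A/2Mu/1Ld/1B | 0r 0w}
  4. ALU→r1 ⇒ no(FU)  {0A/2Mu/1Ld/1B | 0r 0w}
  5. MUL→r3 ⇒ no(RD_PORT)  {0A/2Mu/1Ld/1B | 0r 0w}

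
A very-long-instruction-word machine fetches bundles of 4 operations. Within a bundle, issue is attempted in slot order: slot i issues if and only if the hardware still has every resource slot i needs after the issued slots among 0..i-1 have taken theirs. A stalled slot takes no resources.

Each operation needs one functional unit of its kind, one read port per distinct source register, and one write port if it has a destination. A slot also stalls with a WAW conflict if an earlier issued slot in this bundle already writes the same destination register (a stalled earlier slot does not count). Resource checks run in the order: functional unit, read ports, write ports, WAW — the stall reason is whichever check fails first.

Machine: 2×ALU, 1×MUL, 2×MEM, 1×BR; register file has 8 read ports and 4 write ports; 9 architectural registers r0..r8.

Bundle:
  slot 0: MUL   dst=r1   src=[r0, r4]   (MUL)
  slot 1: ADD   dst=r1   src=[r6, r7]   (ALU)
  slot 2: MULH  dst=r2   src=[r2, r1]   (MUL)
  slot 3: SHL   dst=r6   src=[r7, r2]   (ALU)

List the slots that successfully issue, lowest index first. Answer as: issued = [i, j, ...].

issued = [0, 3]

slot 0 (MUL): ISSUE — free A2,Mu0,Ld2,B1 rp6 wp3
slot 1 (ALU): stall WAW — free A2,Mu0,Ld2,B1 rp6 wp3
slot 2 (MUL): stall FU — free A2,Mu0,Ld2,B1 rp6 wp3
slot 3 (ALU): ISSUE — free A1,Mu0,Ld2,B1 rp4 wp2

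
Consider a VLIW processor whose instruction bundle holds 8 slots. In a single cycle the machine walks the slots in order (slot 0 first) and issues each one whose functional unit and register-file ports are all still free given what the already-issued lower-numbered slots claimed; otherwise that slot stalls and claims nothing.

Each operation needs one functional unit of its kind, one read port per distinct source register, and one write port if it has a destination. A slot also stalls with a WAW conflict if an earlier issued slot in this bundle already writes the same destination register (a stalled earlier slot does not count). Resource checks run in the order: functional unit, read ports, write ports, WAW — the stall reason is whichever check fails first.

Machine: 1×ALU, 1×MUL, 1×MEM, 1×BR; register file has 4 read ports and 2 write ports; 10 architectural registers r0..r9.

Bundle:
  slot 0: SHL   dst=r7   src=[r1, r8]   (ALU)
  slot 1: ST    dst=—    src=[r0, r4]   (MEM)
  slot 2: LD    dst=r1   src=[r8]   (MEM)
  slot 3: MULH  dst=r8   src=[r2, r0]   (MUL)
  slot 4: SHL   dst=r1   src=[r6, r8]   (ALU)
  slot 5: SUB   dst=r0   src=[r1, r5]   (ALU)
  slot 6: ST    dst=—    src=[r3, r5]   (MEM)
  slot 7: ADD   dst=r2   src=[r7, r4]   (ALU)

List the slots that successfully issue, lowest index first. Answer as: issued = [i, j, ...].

(0) want 1×ALU +2rd +1wr — yes → AL0|MU1|ME1|BR1|rd2|wr1
(1) want 1×MEM +2rd +0wr — yes → AL0|MU1|ME0|BR1|rd0|wr1
(2) want 1×MEM +1rd +1wr — FU → AL0|MU1|ME0|BR1|rd0|wr1
(3) want 1×MUL +2rd +1wr — RD_PORT → AL0|MU1|ME0|BR1|rd0|wr1
(4) want 1×ALU +2rd +1wr — FU → AL0|MU1|ME0|BR1|rd0|wr1
(5) want 1×ALU +2rd +1wr — FU → AL0|MU1|ME0|BR1|rd0|wr1
(6) want 1×MEM +2rd +0wr — FU → AL0|MU1|ME0|BR1|rd0|wr1
(7) want 1×ALU +2rd +1wr — FU → AL0|MU1|ME0|BR1|rd0|wr1

issued = [0, 1]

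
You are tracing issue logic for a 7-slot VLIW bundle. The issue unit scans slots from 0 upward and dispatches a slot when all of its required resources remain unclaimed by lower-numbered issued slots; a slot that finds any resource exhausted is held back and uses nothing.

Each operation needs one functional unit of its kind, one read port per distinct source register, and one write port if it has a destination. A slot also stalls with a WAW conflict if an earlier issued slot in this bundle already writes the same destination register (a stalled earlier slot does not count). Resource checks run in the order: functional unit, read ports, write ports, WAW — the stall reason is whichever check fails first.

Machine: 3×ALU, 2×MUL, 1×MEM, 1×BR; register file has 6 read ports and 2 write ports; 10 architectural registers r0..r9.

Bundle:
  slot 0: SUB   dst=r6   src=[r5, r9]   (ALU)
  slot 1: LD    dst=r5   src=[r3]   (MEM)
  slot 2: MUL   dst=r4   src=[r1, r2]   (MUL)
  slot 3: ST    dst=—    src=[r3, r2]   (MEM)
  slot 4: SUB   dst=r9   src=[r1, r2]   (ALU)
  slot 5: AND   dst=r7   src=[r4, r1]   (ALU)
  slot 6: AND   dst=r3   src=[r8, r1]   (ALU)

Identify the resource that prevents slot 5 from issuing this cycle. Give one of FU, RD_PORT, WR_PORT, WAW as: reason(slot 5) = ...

[0] ALU needs rd=2 wr=1: ok; after: ALU=2 MUL=2 MEM=1 BR=1, R=4, W=1
[1] MEM needs rd=1 wr=1: ok; after: ALU=2 MUL=2 MEM=0 BR=1, R=3, W=0
[2] MUL needs rd=2 wr=1: WR_PORT; after: ALU=2 MUL=2 MEM=0 BR=1, R=3, W=0
[3] MEM needs rd=2 wr=0: FU; after: ALU=2 MUL=2 MEM=0 BR=1, R=3, W=0
[4] ALU needs rd=2 wr=1: WR_PORT; after: ALU=2 MUL=2 MEM=0 BR=1, R=3, W=0
[5] ALU needs rd=2 wr=1: WR_PORT; after: ALU=2 MUL=2 MEM=0 BR=1, R=3, W=0
[6] ALU needs rd=2 wr=1: WR_PORT; after: ALU=2 MUL=2 MEM=0 BR=1, R=3, W=0

reason(slot 5) = WR_PORT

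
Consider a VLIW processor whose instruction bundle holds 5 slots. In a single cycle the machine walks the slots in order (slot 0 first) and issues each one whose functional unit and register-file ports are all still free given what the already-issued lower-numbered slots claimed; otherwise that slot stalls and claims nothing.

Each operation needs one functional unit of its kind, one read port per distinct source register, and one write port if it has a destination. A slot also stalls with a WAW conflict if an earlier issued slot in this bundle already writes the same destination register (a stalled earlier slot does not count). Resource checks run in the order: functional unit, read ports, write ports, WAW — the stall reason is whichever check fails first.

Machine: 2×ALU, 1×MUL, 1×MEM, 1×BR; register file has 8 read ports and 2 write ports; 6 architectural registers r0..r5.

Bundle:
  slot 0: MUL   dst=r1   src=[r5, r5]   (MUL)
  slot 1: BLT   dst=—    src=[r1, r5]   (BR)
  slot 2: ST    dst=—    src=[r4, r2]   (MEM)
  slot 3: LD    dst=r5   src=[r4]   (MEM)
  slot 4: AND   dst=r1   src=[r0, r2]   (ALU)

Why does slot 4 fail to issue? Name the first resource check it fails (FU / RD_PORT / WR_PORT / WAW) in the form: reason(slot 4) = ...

reason(slot 4) = WAW

  0. MUL→r1 ⇒ go  {2A/0Mu/1Ld/1B | 7r 1w}
  1. BR ⇒ go  {2A/0Mu/1Ld/0B | 5r 1w}
  2. MEM ⇒ go  {2A/0Mu/0Ld/0B | 3r 1w}
  3. MEM→r5 ⇒ no(FU)  {2A/0Mu/0Ld/0B | 3r 1w}
  4. ALU→r1 ⇒ no(WAW)  {2A/0Mu/0Ld/0B | 3r 1w}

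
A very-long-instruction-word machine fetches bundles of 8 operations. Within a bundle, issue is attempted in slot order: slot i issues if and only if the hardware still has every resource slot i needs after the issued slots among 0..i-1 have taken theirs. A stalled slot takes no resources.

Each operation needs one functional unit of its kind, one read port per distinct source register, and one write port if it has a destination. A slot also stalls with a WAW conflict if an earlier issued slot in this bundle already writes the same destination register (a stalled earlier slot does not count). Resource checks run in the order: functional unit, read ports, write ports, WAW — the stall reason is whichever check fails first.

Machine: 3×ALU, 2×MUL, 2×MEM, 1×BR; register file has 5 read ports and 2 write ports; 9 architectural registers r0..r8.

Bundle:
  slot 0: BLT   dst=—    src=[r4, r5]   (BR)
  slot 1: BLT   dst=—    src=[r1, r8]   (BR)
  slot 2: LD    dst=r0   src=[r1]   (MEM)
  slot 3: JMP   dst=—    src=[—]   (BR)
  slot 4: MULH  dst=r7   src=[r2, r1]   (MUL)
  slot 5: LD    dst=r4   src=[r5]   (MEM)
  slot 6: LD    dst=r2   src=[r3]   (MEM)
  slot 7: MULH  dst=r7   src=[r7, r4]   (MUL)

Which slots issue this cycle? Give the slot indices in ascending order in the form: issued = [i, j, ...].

issued = [0, 2, 4]

(0) want 1×BR +2rd +0wr — yes → AL3|MU2|ME2|BR0|rd3|wr2
(1) want 1×BR +2rd +0wr — FU → AL3|MU2|ME2|BR0|rd3|wr2
(2) want 1×MEM +1rd +1wr — yes → AL3|MU2|ME1|BR0|rd2|wr1
(3) want 1×BR +0rd +0wr — FU → AL3|MU2|ME1|BR0|rd2|wr1
(4) want 1×MUL +2rd +1wr — yes → AL3|MU1|ME1|BR0|rd0|wr0
(5) want 1×MEM +1rd +1wr — RD_PORT → AL3|MU1|ME1|BR0|rd0|wr0
(6) want 1×MEM +1rd +1wr — RD_PORT → AL3|MU1|ME1|BR0|rd0|wr0
(7) want 1×MUL +2rd +1wr — RD_PORT → AL3|MU1|ME1|BR0|rd0|wr0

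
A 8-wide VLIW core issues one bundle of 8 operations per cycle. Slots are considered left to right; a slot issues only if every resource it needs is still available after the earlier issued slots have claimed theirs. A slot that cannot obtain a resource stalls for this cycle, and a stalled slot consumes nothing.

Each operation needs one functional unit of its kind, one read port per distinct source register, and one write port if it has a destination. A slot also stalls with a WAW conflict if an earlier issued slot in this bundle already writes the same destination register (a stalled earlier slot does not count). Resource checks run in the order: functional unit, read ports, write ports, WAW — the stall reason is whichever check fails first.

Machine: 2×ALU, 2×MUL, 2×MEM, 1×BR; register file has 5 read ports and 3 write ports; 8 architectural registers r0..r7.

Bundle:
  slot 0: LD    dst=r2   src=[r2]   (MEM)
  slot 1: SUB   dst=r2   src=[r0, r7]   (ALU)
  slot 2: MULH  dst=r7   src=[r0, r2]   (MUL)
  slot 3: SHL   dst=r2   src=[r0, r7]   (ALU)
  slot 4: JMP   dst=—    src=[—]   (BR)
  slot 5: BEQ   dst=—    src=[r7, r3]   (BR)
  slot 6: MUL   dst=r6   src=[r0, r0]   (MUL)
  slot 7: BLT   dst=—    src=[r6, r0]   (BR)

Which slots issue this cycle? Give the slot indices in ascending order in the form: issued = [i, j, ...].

issued = [0, 2, 4, 6]

(0) want 1×MEM +1rd +1wr — yes → AL2|MU2|ME1|BR1|rd4|wr2
(1) want 1×ALU +2rd +1wr — WAW → AL2|MU2|ME1|BR1|rd4|wr2
(2) want 1×MUL +2rd +1wr — yes → AL2|MU1|ME1|BR1|rd2|wr1
(3) want 1×ALU +2rd +1wr — WAW → AL2|MU1|ME1|BR1|rd2|wr1
(4) want 1×BR +0rd +0wr — yes → AL2|MU1|ME1|BR0|rd2|wr1
(5) want 1×BR +2rd +0wr — FU → AL2|MU1|ME1|BR0|rd2|wr1
(6) want 1×MUL +1rd +1wr — yes → AL2|MU0|ME1|BR0|rd1|wr0
(7) want 1×BR +2rd +0wr — FU → AL2|MU0|ME1|BR0|rd1|wr0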